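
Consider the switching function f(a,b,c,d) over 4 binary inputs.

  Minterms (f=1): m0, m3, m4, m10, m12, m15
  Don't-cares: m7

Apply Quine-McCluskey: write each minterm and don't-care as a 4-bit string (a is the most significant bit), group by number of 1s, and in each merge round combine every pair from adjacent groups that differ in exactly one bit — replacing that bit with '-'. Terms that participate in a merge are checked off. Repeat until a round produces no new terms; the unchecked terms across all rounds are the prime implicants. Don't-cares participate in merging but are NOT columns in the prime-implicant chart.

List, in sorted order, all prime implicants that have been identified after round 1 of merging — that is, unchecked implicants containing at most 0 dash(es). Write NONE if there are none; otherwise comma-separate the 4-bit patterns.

size-2^0 implicants → 0000(✓)  0011(✓)  0100(✓)  0111(✓)  1010  1100(✓)  1111(✓)
size-2^1 implicants → -100  -111  0-00  0-11
Unchecked terms (primes): -100, -111, 0-00, 0-11, 1010

1010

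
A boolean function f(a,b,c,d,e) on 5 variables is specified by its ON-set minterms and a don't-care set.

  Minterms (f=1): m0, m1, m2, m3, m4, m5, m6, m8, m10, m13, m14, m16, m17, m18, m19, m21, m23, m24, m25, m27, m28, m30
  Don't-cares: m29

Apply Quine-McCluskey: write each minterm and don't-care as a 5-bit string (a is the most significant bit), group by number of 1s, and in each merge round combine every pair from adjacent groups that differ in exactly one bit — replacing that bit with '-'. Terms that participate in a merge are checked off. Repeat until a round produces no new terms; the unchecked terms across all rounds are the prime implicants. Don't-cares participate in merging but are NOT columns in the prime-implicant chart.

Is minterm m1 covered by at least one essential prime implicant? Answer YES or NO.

YES

[col 0] 00000*, 00001*, 00010*, 00011*, 00100*, 00101*, 00110*, 01000*, 01010*, 01101*, 01110*, 10000*, 10001*, 10010*, 10011*, 10101*, 10111*, 11000*, 11001*, 11011*, 11100*, 11101*, 11110*
[col 1] -0000*, -0001*, -0010*, -0011*, -0101*, -1000*, -1101*, -1110, 0-000*, 0-010*, 0-101*, 0-110*, 00-00*, 00-01*, 00-10*, 000-0*, 000-1*, 0000-*, 0001-*, 001-0*, 0010-*, 01-10*, 010-0*, 1-000*, 1-001*, 1-011*, 1-101*, 10-01*, 10-11*, 100-0*, 100-1*, 1000-*, 1001-*, 101-1*, 11-00*, 11-01*, 110-1*, 1100-*, 111-0, 1110-*
[col 2] --000, --101, -0-01, -00-0*, -00-1*, -000-*, -001-*, 0--10, 0-0-0, 00--0, 00-0-, 000--*, 1--01, 1-0-1, 1-00-, 10--1, 100--*, 11-0-
[col 3] -00--
Prime implicants: --000, --101, -0-01, -00--, -1110, 0--10, 0-0-0, 00--0, 00-0-, 1--01, 1-0-1, 1-00-, 10--1, 11-0-, 111-0
PI chart (minterm → PIs covering it):
  0 | --000,-00--,0-0-0,00--0,00-0-
  1 | -0-01,-00--,00-0-
  2 | -00--,0--10,0-0-0,00--0
  3 | -00--  (sole → essential)
  4 | 00--0,00-0-
  5 | --101,-0-01,00-0-
  6 | 0--10,00--0
  8 | --000,0-0-0
  10 | 0--10,0-0-0
  13 | --101  (sole → essential)
  14 | -1110,0--10
  16 | --000,-00--,1-00-
  17 | -0-01,-00--,1--01,1-0-1,1-00-,10--1
  18 | -00--  (sole → essential)
  19 | -00--,1-0-1,10--1
  21 | --101,-0-01,1--01,10--1
  23 | 10--1  (sole → essential)
  24 | --000,1-00-,11-0-
  25 | 1--01,1-0-1,1-00-,11-0-
  27 | 1-0-1  (sole → essential)
  28 | 11-0-,111-0
  30 | -1110,111-0
Essential prime implicants: --101, -00--, 1-0-1, 10--1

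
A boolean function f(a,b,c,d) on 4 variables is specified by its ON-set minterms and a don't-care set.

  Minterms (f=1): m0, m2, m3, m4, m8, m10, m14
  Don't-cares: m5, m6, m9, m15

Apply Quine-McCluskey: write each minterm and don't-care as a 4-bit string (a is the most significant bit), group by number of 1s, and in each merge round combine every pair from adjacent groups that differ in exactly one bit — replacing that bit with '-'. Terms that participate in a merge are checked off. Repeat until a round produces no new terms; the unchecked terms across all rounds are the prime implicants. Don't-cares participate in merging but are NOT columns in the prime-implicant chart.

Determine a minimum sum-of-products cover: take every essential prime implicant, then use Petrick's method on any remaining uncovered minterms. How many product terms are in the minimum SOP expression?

4

Round 0: 0000✓ 0010✓ 0011✓ 0100✓ 0101✓ 0110✓ 1000✓ 1001✓ 1010✓ 1110✓ 1111✓
Round 1: -000✓ -010✓ -110✓ 0-00✓ 0-10✓ 00-0✓ 001- 01-0✓ 010- 1-10✓ 10-0✓ 100- 111-
Round 2: --10 -0-0 0--0
PIs = {--10, -0-0, 0--0, 001-, 010-, 100-, 111-}
Coverage chart:
  m0: -0-0,0--0
  m2: --10,-0-0,0--0,001-
  m3: 001- ←essential
  m4: 0--0,010-
  m8: -0-0,100-
  m10: --10,-0-0
  m14: --10,111-
Essential: 001-
Petrick residual → --10, -0-0, 0--0
Min cover (4 terms): cd' + b'd' + a'd' + a'b'c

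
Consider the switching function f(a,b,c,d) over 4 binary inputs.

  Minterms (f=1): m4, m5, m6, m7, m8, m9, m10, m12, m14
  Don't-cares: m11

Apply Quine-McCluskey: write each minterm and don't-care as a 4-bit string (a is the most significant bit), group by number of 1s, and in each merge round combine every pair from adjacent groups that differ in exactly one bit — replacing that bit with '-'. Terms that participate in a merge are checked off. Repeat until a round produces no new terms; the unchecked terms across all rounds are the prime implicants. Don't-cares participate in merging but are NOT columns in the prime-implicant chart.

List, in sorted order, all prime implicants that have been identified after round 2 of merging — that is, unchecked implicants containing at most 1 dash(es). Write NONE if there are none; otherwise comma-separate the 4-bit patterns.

NONE

size-2^0 implicants → 0100(✓)  0101(✓)  0110(✓)  0111(✓)  1000(✓)  1001(✓)  1010(✓)  1011(✓)  1100(✓)  1110(✓)
size-2^1 implicants → -100(✓)  -110(✓)  01-0(✓)  01-1(✓)  010-(✓)  011-(✓)  1-00(✓)  1-10(✓)  10-0(✓)  10-1(✓)  100-(✓)  101-(✓)  11-0(✓)
size-2^2 implicants → -1-0  01--  1--0  10--
Unchecked terms (primes): -1-0, 01--, 1--0, 10--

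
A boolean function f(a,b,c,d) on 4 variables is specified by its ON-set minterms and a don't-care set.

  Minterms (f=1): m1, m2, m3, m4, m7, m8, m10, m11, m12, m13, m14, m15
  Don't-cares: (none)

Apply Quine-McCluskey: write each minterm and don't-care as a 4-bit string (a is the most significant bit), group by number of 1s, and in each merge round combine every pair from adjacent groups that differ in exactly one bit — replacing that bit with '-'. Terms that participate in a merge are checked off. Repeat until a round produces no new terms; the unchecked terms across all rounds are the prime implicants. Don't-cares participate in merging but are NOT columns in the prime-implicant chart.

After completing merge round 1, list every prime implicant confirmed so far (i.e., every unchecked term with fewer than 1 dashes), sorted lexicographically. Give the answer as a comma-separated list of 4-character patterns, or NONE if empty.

NONE

[col 0] 0001*, 0010*, 0011*, 0100*, 0111*, 1000*, 1010*, 1011*, 1100*, 1101*, 1110*, 1111*
[col 1] -010*, -011*, -100, -111*, 0-11*, 00-1, 001-*, 1-00*, 1-10*, 1-11*, 10-0*, 101-*, 11-0*, 11-1*, 110-*, 111-*
[col 2] --11, -01-, 1--0, 1-1-, 11--
Prime implicants: --11, -01-, -100, 00-1, 1--0, 1-1-, 11--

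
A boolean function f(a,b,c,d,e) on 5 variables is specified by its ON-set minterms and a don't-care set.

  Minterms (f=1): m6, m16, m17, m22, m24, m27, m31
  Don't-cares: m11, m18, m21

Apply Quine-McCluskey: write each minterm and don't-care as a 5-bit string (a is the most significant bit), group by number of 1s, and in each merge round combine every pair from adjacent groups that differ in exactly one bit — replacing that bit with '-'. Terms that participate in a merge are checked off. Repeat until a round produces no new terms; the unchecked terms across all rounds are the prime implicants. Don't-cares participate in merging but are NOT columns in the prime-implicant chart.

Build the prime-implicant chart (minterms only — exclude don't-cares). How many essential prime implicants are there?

Round 0: 00110✓ 01011✓ 10000✓ 10001✓ 10010✓ 10101✓ 10110✓ 11000✓ 11011✓ 11111✓
Round 1: -0110 -1011 1-000 10-01 10-10 100-0 1000- 11-11
PIs = {-0110, -1011, 1-000, 10-01, 10-10, 100-0, 1000-, 11-11}
Coverage chart:
  m6: -0110 ←essential
  m16: 1-000,100-0,1000-
  m17: 10-01,1000-
  m22: -0110,10-10
  m24: 1-000 ←essential
  m27: -1011,11-11
  m31: 11-11 ←essential
Essential: -0110, 1-000, 11-11

3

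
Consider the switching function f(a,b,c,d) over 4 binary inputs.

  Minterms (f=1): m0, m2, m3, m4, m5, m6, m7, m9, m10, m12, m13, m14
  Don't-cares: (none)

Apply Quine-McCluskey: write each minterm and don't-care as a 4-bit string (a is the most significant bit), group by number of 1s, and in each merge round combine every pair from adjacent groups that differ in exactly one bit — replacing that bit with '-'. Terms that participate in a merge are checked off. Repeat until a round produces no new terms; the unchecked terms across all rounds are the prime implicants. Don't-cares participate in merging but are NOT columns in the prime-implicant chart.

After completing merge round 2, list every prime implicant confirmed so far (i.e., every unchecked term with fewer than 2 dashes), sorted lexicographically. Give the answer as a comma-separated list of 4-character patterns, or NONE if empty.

Round 0: 0000✓ 0010✓ 0011✓ 0100✓ 0101✓ 0110✓ 0111✓ 1001✓ 1010✓ 1100✓ 1101✓ 1110✓
Round 1: -010✓ -100✓ -101✓ -110✓ 0-00✓ 0-10✓ 0-11✓ 00-0✓ 001-✓ 01-0✓ 01-1✓ 010-✓ 011-✓ 1-01 1-10✓ 11-0✓ 110-✓
Round 2: --10 -1-0 -10- 0--0 0-1- 01--
PIs = {--10, -1-0, -10-, 0--0, 0-1-, 01--, 1-01}

1-01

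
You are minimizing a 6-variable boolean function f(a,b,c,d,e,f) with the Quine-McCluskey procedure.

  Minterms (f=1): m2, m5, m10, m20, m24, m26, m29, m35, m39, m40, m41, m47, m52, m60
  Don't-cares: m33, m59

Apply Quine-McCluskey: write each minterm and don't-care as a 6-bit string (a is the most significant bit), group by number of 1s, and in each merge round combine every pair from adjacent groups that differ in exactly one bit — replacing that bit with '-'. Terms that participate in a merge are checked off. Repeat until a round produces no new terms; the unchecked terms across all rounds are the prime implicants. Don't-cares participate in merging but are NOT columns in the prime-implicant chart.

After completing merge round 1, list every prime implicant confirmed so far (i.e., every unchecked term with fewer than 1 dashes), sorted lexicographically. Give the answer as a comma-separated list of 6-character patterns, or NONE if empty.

000101, 011101, 111011

size-2^0 implicants → 000010(✓)  000101  001010(✓)  010100(✓)  011000(✓)  011010(✓)  011101  100001(✓)  100011(✓)  100111(✓)  101000(✓)  101001(✓)  101111(✓)  110100(✓)  111011  111100(✓)
size-2^1 implicants → -10100  0-1010  00-010  0110-0  10-001  10-111  100-11  1000-1  10100-  11-100
Unchecked terms (primes): -10100, 0-1010, 00-010, 000101, 0110-0, 011101, 10-001, 10-111, 100-11, 1000-1, 10100-, 11-100, 111011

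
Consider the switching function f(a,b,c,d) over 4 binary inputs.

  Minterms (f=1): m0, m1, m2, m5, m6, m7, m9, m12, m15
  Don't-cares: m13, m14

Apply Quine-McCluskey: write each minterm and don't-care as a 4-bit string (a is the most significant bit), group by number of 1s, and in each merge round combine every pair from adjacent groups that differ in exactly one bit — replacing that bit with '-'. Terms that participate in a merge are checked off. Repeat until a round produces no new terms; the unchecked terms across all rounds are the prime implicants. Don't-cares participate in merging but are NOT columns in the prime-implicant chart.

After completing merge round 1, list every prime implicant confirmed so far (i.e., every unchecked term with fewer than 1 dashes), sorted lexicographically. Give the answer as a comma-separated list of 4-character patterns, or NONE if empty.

NONE

size-2^0 implicants → 0000(✓)  0001(✓)  0010(✓)  0101(✓)  0110(✓)  0111(✓)  1001(✓)  1100(✓)  1101(✓)  1110(✓)  1111(✓)
size-2^1 implicants → -001(✓)  -101(✓)  -110(✓)  -111(✓)  0-01(✓)  0-10  00-0  000-  01-1(✓)  011-(✓)  1-01(✓)  11-0(✓)  11-1(✓)  110-(✓)  111-(✓)
size-2^2 implicants → --01  -1-1  -11-  11--
Unchecked terms (primes): --01, -1-1, -11-, 0-10, 00-0, 000-, 11--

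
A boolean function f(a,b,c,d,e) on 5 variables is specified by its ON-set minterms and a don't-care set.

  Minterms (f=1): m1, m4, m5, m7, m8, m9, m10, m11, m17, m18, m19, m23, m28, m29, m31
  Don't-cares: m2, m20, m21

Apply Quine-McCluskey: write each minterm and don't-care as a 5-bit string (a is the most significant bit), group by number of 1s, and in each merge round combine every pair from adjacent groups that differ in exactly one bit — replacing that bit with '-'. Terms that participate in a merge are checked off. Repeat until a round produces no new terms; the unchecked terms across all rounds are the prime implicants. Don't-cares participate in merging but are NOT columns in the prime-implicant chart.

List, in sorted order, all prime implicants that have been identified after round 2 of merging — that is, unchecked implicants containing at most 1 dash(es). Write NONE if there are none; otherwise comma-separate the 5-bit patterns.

Round 0: 00001✓ 00010✓ 00100✓ 00101✓ 00111✓ 01000✓ 01001✓ 01010✓ 01011✓ 10001✓ 10010✓ 10011✓ 10100✓ 10101✓ 10111✓ 11100✓ 11101✓ 11111✓
Round 1: -0001✓ -0010 -0100✓ -0101✓ -0111✓ 0-001 0-010 00-01✓ 001-1✓ 0010-✓ 010-0✓ 010-1✓ 0100-✓ 0101-✓ 1-100✓ 1-101✓ 1-111✓ 10-01✓ 10-11✓ 100-1✓ 1001- 101-1✓ 1010-✓ 111-1✓ 1110-✓
Round 2: -0-01 -01-1 -010- 010-- 1-1-1 1-10- 10--1
PIs = {-0-01, -0010, -01-1, -010-, 0-001, 0-010, 010--, 1-1-1, 1-10-, 10--1, 1001-}

-0010, 0-001, 0-010, 1001-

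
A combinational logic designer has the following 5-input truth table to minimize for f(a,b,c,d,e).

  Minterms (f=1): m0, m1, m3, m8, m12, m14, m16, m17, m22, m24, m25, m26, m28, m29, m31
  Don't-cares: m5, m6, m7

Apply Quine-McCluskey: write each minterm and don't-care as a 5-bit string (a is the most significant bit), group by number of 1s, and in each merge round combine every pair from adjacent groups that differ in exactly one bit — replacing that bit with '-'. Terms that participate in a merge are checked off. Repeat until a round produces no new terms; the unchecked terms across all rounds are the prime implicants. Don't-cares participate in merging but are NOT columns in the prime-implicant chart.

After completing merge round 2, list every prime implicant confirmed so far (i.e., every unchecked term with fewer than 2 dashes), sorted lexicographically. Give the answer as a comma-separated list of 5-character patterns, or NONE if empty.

-0110, 0-110, 0011-, 011-0, 110-0, 111-1

Round 0: 00000✓ 00001✓ 00011✓ 00101✓ 00110✓ 00111✓ 01000✓ 01100✓ 01110✓ 10000✓ 10001✓ 10110✓ 11000✓ 11001✓ 11010✓ 11100✓ 11101✓ 11111✓
Round 1: -0000✓ -0001✓ -0110 -1000✓ -1100✓ 0-000✓ 0-110 00-01✓ 00-11✓ 000-1✓ 0000-✓ 001-1✓ 0011- 01-00✓ 011-0 1-000✓ 1-001✓ 1000-✓ 11-00✓ 11-01✓ 110-0 1100-✓ 111-1 1110-✓
Round 2: --000 -000- -1-00 00--1 1-00- 11-0-
PIs = {--000, -000-, -0110, -1-00, 0-110, 00--1, 0011-, 011-0, 1-00-, 11-0-, 110-0, 111-1}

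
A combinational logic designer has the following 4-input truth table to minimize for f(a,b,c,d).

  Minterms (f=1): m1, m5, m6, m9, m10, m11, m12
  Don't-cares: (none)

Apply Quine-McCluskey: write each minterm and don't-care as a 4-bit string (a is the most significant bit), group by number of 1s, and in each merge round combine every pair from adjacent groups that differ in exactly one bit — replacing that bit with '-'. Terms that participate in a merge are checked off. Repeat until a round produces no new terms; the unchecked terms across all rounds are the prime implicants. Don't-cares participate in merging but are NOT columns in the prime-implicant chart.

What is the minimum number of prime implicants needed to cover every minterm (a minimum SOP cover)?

5

Round 0: 0001✓ 0101✓ 0110 1001✓ 1010✓ 1011✓ 1100
Round 1: -001 0-01 10-1 101-
PIs = {-001, 0-01, 0110, 10-1, 101-, 1100}
Coverage chart:
  m1: -001,0-01
  m5: 0-01 ←essential
  m6: 0110 ←essential
  m9: -001,10-1
  m10: 101- ←essential
  m11: 10-1,101-
  m12: 1100 ←essential
Essential: 0-01, 0110, 101-, 1100
Petrick residual → -001
Min cover (5 terms): b'c'd + a'c'd + a'bcd' + ab'c + abc'd'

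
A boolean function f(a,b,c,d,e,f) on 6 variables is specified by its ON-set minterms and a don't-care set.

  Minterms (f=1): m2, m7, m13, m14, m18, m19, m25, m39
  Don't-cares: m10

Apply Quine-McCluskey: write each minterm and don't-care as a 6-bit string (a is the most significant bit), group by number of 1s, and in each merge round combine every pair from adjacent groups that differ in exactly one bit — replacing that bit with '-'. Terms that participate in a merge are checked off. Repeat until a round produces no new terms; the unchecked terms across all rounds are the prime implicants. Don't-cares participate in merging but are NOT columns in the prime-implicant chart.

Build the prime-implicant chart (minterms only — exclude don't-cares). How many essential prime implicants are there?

[col 0] 000010*, 000111*, 001010*, 001101, 001110*, 010010*, 010011*, 011001, 100111*
[col 1] -00111, 0-0010, 00-010, 001-10, 01001-
Prime implicants: -00111, 0-0010, 00-010, 001-10, 001101, 01001-, 011001
PI chart (minterm → PIs covering it):
  2 | 0-0010,00-010
  7 | -00111  (sole → essential)
  13 | 001101  (sole → essential)
  14 | 001-10  (sole → essential)
  18 | 0-0010,01001-
  19 | 01001-  (sole → essential)
  25 | 011001  (sole → essential)
  39 | -00111  (sole → essential)
Essential prime implicants: -00111, 001-10, 001101, 01001-, 011001

5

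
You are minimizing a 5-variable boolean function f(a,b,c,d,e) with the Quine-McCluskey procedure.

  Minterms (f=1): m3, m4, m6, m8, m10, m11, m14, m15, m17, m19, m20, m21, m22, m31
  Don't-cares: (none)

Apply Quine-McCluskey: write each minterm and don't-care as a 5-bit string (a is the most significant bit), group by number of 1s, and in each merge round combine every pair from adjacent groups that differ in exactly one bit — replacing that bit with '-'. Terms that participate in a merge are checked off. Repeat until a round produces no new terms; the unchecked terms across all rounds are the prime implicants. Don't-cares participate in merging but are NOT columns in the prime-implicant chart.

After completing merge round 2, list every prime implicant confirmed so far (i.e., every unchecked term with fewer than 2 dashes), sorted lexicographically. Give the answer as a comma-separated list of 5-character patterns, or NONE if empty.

[col 0] 00011*, 00100*, 00110*, 01000*, 01010*, 01011*, 01110*, 01111*, 10001*, 10011*, 10100*, 10101*, 10110*, 11111*
[col 1] -0011, -0100*, -0110*, -1111, 0-011, 0-110, 001-0*, 01-10*, 01-11*, 010-0, 0101-*, 0111-*, 10-01, 100-1, 101-0*, 1010-
[col 2] -01-0, 01-1-
Prime implicants: -0011, -01-0, -1111, 0-011, 0-110, 01-1-, 010-0, 10-01, 100-1, 1010-

-0011, -1111, 0-011, 0-110, 010-0, 10-01, 100-1, 1010-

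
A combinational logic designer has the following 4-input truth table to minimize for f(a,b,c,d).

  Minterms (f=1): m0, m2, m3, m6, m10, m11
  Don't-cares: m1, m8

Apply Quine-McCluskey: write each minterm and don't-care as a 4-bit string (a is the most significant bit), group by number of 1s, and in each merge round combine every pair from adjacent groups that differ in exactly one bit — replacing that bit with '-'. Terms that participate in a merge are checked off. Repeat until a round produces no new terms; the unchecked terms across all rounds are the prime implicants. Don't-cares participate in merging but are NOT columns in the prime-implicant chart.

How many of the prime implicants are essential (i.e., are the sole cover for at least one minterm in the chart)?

2

Round 0: 0000✓ 0001✓ 0010✓ 0011✓ 0110✓ 1000✓ 1010✓ 1011✓
Round 1: -000✓ -010✓ -011✓ 0-10 00-0✓ 00-1✓ 000-✓ 001-✓ 10-0✓ 101-✓
Round 2: -0-0 -01- 00--
PIs = {-0-0, -01-, 0-10, 00--}
Coverage chart:
  m0: -0-0,00--
  m2: -0-0,-01-,0-10,00--
  m3: -01-,00--
  m6: 0-10 ←essential
  m10: -0-0,-01-
  m11: -01- ←essential
Essential: -01-, 0-10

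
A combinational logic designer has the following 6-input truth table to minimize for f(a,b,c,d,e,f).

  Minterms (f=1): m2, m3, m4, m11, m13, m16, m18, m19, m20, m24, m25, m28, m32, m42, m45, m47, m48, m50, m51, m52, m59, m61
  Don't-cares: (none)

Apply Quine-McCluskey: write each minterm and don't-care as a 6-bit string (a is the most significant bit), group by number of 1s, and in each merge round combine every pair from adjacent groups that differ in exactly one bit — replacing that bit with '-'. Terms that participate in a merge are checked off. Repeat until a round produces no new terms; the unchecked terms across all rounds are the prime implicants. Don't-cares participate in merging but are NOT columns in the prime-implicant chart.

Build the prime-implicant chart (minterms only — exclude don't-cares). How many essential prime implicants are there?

size-2^0 implicants → 000010(✓)  000011(✓)  000100(✓)  001011(✓)  001101(✓)  010000(✓)  010010(✓)  010011(✓)  010100(✓)  011000(✓)  011001(✓)  011100(✓)  100000(✓)  101010  101101(✓)  101111(✓)  110000(✓)  110010(✓)  110011(✓)  110100(✓)  111011(✓)  111101(✓)
size-2^1 implicants → -01101  -10000(✓)  -10010(✓)  -10011(✓)  -10100(✓)  0-0010(✓)  0-0011(✓)  0-0100  00-011  00001-(✓)  01-000(✓)  01-100(✓)  010-00(✓)  0100-0(✓)  01001-(✓)  011-00(✓)  01100-  1-0000  1-1101  1011-1  11-011  110-00(✓)  1100-0(✓)  11001-(✓)
size-2^2 implicants → -10-00  -100-0  -1001-  0-001-  01--00
Unchecked terms (primes): -01101, -10-00, -100-0, -1001-, 0-001-, 0-0100, 00-011, 01--00, 01100-, 1-0000, 1-1101, 101010, 1011-1, 11-011
Minterm coverage:
  m2 ⊆ 0-001- [E]
  m3 ⊆ 0-001-,00-011
  m4 ⊆ 0-0100 [E]
  m11 ⊆ 00-011 [E]
  m13 ⊆ -01101 [E]
  m16 ⊆ -10-00,-100-0,01--00
  m18 ⊆ -100-0,-1001-,0-001-
  m19 ⊆ -1001-,0-001-
  m20 ⊆ -10-00,0-0100,01--00
  m24 ⊆ 01--00,01100-
  m25 ⊆ 01100- [E]
  m28 ⊆ 01--00 [E]
  m32 ⊆ 1-0000 [E]
  m42 ⊆ 101010 [E]
  m45 ⊆ -01101,1-1101,1011-1
  m47 ⊆ 1011-1 [E]
  m48 ⊆ -10-00,-100-0,1-0000
  m50 ⊆ -100-0,-1001-
  m51 ⊆ -1001-,11-011
  m52 ⊆ -10-00 [E]
  m59 ⊆ 11-011 [E]
  m61 ⊆ 1-1101 [E]
E = {-01101, -10-00, 0-001-, 0-0100, 00-011, 01--00, 01100-, 1-0000, 1-1101, 101010, 1011-1, 11-011}

12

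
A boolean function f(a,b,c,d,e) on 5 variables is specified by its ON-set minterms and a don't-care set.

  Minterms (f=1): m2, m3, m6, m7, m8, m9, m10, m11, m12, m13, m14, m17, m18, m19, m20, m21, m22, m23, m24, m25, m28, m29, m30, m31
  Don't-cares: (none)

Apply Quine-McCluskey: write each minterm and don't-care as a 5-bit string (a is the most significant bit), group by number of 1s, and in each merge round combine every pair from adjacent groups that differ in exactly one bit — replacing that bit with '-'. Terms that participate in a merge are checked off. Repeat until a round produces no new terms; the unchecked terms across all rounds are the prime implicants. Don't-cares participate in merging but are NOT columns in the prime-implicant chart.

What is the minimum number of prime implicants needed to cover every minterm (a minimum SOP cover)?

6

size-2^0 implicants → 00010(✓)  00011(✓)  00110(✓)  00111(✓)  01000(✓)  01001(✓)  01010(✓)  01011(✓)  01100(✓)  01101(✓)  01110(✓)  10001(✓)  10010(✓)  10011(✓)  10100(✓)  10101(✓)  10110(✓)  10111(✓)  11000(✓)  11001(✓)  11100(✓)  11101(✓)  11110(✓)  11111(✓)
size-2^1 implicants → -0010(✓)  -0011(✓)  -0110(✓)  -0111(✓)  -1000(✓)  -1001(✓)  -1100(✓)  -1101(✓)  -1110(✓)  0-010(✓)  0-011(✓)  0-110(✓)  00-10(✓)  00-11(✓)  0001-(✓)  0011-(✓)  01-00(✓)  01-01(✓)  01-10(✓)  010-0(✓)  010-1(✓)  0100-(✓)  0101-(✓)  011-0(✓)  0110-(✓)  1-001(✓)  1-100(✓)  1-101(✓)  1-110(✓)  1-111(✓)  10-01(✓)  10-10(✓)  10-11(✓)  100-1(✓)  1001-(✓)  101-0(✓)  101-1(✓)  1010-(✓)  1011-(✓)  11-00(✓)  11-01(✓)  1100-(✓)  111-0(✓)  111-1(✓)  1110-(✓)  1111-(✓)
size-2^2 implicants → --110  -0-10(✓)  -0-11(✓)  -001-(✓)  -011-(✓)  -1-00(✓)  -1-01(✓)  -100-(✓)  -11-0  -110-(✓)  0--10  0-01-  00-1-(✓)  01--0  01-0-(✓)  010--  1--01  1-1-0(✓)  1-1-1(✓)  1-10-(✓)  1-11-(✓)  10--1  10-1-(✓)  101--(✓)  11-0-(✓)  111--(✓)
size-2^3 implicants → -0-1-  -1-0-  1-1--
Unchecked terms (primes): --110, -0-1-, -1-0-, -11-0, 0--10, 0-01-, 01--0, 010--, 1--01, 1-1--, 10--1
Minterm coverage:
  m2 ⊆ -0-1-,0--10,0-01-
  m3 ⊆ -0-1-,0-01-
  m6 ⊆ --110,-0-1-,0--10
  m7 ⊆ -0-1- [E]
  m8 ⊆ -1-0-,01--0,010--
  m9 ⊆ -1-0-,010--
  m10 ⊆ 0--10,0-01-,01--0,010--
  m11 ⊆ 0-01-,010--
  m12 ⊆ -1-0-,-11-0,01--0
  m13 ⊆ -1-0- [E]
  m14 ⊆ --110,-11-0,0--10,01--0
  m17 ⊆ 1--01,10--1
  m18 ⊆ -0-1- [E]
  m19 ⊆ -0-1-,10--1
  m20 ⊆ 1-1-- [E]
  m21 ⊆ 1--01,1-1--,10--1
  m22 ⊆ --110,-0-1-,1-1--
  m23 ⊆ -0-1-,1-1--,10--1
  m24 ⊆ -1-0- [E]
  m25 ⊆ -1-0-,1--01
  m28 ⊆ -1-0-,-11-0,1-1--
  m29 ⊆ -1-0-,1--01,1-1--
  m30 ⊆ --110,-11-0,1-1--
  m31 ⊆ 1-1-- [E]
E = {-0-1-, -1-0-, 1-1--}
Petrick residual → --110, 0-01-, 1--01
Cover = cde' + b'd + bd' + a'c'd + ad'e + ac  |cover|=6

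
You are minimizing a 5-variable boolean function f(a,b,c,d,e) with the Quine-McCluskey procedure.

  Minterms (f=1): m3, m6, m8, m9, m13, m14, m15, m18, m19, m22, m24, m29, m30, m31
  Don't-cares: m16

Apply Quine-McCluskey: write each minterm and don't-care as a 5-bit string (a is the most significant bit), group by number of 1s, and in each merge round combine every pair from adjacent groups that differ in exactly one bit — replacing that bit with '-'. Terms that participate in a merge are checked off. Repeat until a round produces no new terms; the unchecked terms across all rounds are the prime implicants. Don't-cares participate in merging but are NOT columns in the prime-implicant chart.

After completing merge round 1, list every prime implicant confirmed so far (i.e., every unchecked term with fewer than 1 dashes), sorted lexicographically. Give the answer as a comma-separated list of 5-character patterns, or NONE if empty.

NONE

Round 0: 00011✓ 00110✓ 01000✓ 01001✓ 01101✓ 01110✓ 01111✓ 10000✓ 10010✓ 10011✓ 10110✓ 11000✓ 11101✓ 11110✓ 11111✓
Round 1: -0011 -0110✓ -1000 -1101✓ -1110✓ -1111✓ 0-110✓ 01-01 0100- 011-1✓ 0111-✓ 1-000 1-110✓ 10-10 100-0 1001- 111-1✓ 1111-✓
Round 2: --110 -11-1 -111-
PIs = {--110, -0011, -1000, -11-1, -111-, 01-01, 0100-, 1-000, 10-10, 100-0, 1001-}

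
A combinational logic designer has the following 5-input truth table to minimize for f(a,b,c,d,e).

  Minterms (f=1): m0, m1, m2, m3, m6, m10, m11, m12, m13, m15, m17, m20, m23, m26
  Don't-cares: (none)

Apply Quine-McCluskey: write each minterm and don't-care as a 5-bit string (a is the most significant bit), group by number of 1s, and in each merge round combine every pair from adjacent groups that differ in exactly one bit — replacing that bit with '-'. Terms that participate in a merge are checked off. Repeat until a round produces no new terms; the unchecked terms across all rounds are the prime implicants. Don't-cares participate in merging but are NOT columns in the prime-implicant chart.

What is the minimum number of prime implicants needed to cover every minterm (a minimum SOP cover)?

size-2^0 implicants → 00000(✓)  00001(✓)  00010(✓)  00011(✓)  00110(✓)  01010(✓)  01011(✓)  01100(✓)  01101(✓)  01111(✓)  10001(✓)  10100  10111  11010(✓)
size-2^1 implicants → -0001  -1010  0-010(✓)  0-011(✓)  00-10  000-0(✓)  000-1(✓)  0000-(✓)  0001-(✓)  01-11  0101-(✓)  011-1  0110-
size-2^2 implicants → 0-01-  000--
Unchecked terms (primes): -0001, -1010, 0-01-, 00-10, 000--, 01-11, 011-1, 0110-, 10100, 10111
Minterm coverage:
  m0 ⊆ 000-- [E]
  m1 ⊆ -0001,000--
  m2 ⊆ 0-01-,00-10,000--
  m3 ⊆ 0-01-,000--
  m6 ⊆ 00-10 [E]
  m10 ⊆ -1010,0-01-
  m11 ⊆ 0-01-,01-11
  m12 ⊆ 0110- [E]
  m13 ⊆ 011-1,0110-
  m15 ⊆ 01-11,011-1
  m17 ⊆ -0001 [E]
  m20 ⊆ 10100 [E]
  m23 ⊆ 10111 [E]
  m26 ⊆ -1010 [E]
E = {-0001, -1010, 00-10, 000--, 0110-, 10100, 10111}
Petrick residual → 01-11
Cover = b'c'd'e + bc'de' + a'b'de' + a'b'c' + a'bde + a'bcd' + ab'cd'e' + ab'cde  |cover|=8

8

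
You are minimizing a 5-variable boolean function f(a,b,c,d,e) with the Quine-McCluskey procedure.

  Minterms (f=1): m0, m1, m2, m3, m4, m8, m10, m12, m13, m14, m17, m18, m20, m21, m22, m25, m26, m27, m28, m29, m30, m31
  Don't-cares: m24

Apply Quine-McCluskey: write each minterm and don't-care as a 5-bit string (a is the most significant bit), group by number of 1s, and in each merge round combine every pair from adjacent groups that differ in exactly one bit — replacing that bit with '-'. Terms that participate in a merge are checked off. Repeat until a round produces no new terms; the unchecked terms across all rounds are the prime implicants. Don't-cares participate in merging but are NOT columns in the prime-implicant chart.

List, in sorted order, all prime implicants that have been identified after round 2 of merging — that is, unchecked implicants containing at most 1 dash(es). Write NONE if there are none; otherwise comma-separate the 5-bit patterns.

size-2^0 implicants → 00000(✓)  00001(✓)  00010(✓)  00011(✓)  00100(✓)  01000(✓)  01010(✓)  01100(✓)  01101(✓)  01110(✓)  10001(✓)  10010(✓)  10100(✓)  10101(✓)  10110(✓)  11000(✓)  11001(✓)  11010(✓)  11011(✓)  11100(✓)  11101(✓)  11110(✓)  11111(✓)
size-2^1 implicants → -0001  -0010(✓)  -0100(✓)  -1000(✓)  -1010(✓)  -1100(✓)  -1101(✓)  -1110(✓)  0-000(✓)  0-010(✓)  0-100(✓)  00-00(✓)  000-0(✓)  000-1(✓)  0000-(✓)  0001-(✓)  01-00(✓)  01-10(✓)  010-0(✓)  011-0(✓)  0110-(✓)  1-001(✓)  1-010(✓)  1-100(✓)  1-101(✓)  1-110(✓)  10-01(✓)  10-10(✓)  101-0(✓)  1010-(✓)  11-00(✓)  11-01(✓)  11-10(✓)  11-11(✓)  110-0(✓)  110-1(✓)  1100-(✓)  1101-(✓)  111-0(✓)  111-1(✓)  1110-(✓)  1111-(✓)
size-2^2 implicants → --010  --100  -1-00(✓)  -1-10(✓)  -10-0(✓)  -11-0(✓)  -110-  0--00  0-0-0  000--  01--0(✓)  1--01  1--10  1-1-0  1-10-  11--0(✓)  11--1(✓)  11-0-(✓)  11-1-(✓)  110--(✓)  111--(✓)
size-2^3 implicants → -1--0  11---
Unchecked terms (primes): --010, --100, -0001, -1--0, -110-, 0--00, 0-0-0, 000--, 1--01, 1--10, 1-1-0, 1-10-, 11---

-0001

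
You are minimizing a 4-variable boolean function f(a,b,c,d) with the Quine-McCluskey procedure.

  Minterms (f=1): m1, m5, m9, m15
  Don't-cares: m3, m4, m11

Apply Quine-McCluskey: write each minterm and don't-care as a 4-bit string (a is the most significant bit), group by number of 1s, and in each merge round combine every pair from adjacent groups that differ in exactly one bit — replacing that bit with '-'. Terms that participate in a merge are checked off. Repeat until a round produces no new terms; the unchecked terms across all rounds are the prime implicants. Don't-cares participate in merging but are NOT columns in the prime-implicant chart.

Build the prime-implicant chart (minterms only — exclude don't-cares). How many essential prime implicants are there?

[col 0] 0001*, 0011*, 0100*, 0101*, 1001*, 1011*, 1111*
[col 1] -001*, -011*, 0-01, 00-1*, 010-, 1-11, 10-1*
[col 2] -0-1
Prime implicants: -0-1, 0-01, 010-, 1-11
PI chart (minterm → PIs covering it):
  1 | -0-1,0-01
  5 | 0-01,010-
  9 | -0-1  (sole → essential)
  15 | 1-11  (sole → essential)
Essential prime implicants: -0-1, 1-11

2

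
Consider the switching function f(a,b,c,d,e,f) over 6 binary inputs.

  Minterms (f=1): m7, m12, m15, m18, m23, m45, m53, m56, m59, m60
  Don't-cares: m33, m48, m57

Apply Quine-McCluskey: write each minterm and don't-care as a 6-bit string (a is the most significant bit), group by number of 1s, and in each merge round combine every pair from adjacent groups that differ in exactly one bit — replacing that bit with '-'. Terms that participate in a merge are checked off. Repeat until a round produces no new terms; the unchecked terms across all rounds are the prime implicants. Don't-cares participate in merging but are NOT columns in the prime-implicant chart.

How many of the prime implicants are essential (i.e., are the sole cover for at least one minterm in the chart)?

[col 0] 000111*, 001100, 001111*, 010010, 010111*, 100001, 101101, 110000*, 110101, 111000*, 111001*, 111011*, 111100*
[col 1] 0-0111, 00-111, 11-000, 111-00, 1110-1, 11100-
Prime implicants: 0-0111, 00-111, 001100, 010010, 100001, 101101, 11-000, 110101, 111-00, 1110-1, 11100-
PI chart (minterm → PIs covering it):
  7 | 0-0111,00-111
  12 | 001100  (sole → essential)
  15 | 00-111  (sole → essential)
  18 | 010010  (sole → essential)
  23 | 0-0111  (sole → essential)
  45 | 101101  (sole → essential)
  53 | 110101  (sole → essential)
  56 | 11-000,111-00,11100-
  59 | 1110-1  (sole → essential)
  60 | 111-00  (sole → essential)
Essential prime implicants: 0-0111, 00-111, 001100, 010010, 101101, 110101, 111-00, 1110-1

8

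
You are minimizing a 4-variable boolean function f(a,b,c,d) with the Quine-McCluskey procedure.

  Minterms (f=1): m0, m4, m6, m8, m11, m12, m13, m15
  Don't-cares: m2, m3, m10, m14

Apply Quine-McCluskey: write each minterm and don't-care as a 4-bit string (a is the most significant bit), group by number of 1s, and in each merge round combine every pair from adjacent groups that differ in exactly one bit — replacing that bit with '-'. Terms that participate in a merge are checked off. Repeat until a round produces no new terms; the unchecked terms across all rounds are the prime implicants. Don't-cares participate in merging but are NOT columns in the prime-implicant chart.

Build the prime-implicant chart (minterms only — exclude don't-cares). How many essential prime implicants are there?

2

Round 0: 0000✓ 0010✓ 0011✓ 0100✓ 0110✓ 1000✓ 1010✓ 1011✓ 1100✓ 1101✓ 1110✓ 1111✓
Round 1: -000✓ -010✓ -011✓ -100✓ -110✓ 0-00✓ 0-10✓ 00-0✓ 001-✓ 01-0✓ 1-00✓ 1-10✓ 1-11✓ 10-0✓ 101-✓ 11-0✓ 11-1✓ 110-✓ 111-✓
Round 2: --00✓ --10✓ -0-0✓ -01- -1-0✓ 0--0✓ 1--0✓ 1-1- 11--
Round 3: ---0
PIs = {---0, -01-, 1-1-, 11--}
Coverage chart:
  m0: ---0 ←essential
  m4: ---0 ←essential
  m6: ---0 ←essential
  m8: ---0 ←essential
  m11: -01-,1-1-
  m12: ---0,11--
  m13: 11-- ←essential
  m15: 1-1-,11--
Essential: ---0, 11--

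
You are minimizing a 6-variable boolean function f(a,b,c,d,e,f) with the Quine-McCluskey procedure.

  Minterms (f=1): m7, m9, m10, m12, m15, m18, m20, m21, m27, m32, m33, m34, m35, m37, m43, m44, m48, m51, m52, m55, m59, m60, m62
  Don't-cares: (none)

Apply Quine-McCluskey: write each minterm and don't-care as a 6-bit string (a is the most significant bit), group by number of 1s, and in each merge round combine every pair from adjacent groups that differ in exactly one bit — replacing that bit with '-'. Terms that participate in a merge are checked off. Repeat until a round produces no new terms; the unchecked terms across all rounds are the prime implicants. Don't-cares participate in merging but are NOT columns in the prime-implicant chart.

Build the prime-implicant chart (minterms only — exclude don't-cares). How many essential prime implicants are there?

Round 0: 000111✓ 001001 001010 001100✓ 001111✓ 010010 010100✓ 010101✓ 011011✓ 100000✓ 100001✓ 100010✓ 100011✓ 100101✓ 101011✓ 101100✓ 110000✓ 110011✓ 110100✓ 110111✓ 111011✓ 111100✓ 111110✓
Round 1: -01100 -10100 -11011 00-111 01010- 1-0000 1-0011✓ 1-1011✓ 1-1100 10-011✓ 100-01 1000-0✓ 1000-1✓ 10000-✓ 10001-✓ 11-011✓ 11-100 110-00 110-11 1111-0
Round 2: 1--011 1000--
PIs = {-01100, -10100, -11011, 00-111, 001001, 001010, 010010, 01010-, 1--011, 1-0000, 1-1100, 100-01, 1000--, 11-100, 110-00, 110-11, 1111-0}
Coverage chart:
  m7: 00-111 ←essential
  m9: 001001 ←essential
  m10: 001010 ←essential
  m12: -01100 ←essential
  m15: 00-111 ←essential
  m18: 010010 ←essential
  m20: -10100,01010-
  m21: 01010- ←essential
  m27: -11011 ←essential
  m32: 1-0000,1000--
  m33: 100-01,1000--
  m34: 1000-- ←essential
  m35: 1--011,1000--
  m37: 100-01 ←essential
  m43: 1--011 ←essential
  m44: -01100,1-1100
  m48: 1-0000,110-00
  m51: 1--011,110-11
  m52: -10100,11-100,110-00
  m55: 110-11 ←essential
  m59: -11011,1--011
  m60: 1-1100,11-100,1111-0
  m62: 1111-0 ←essential
Essential: -01100, -11011, 00-111, 001001, 001010, 010010, 01010-, 1--011, 100-01, 1000--, 110-11, 1111-0

12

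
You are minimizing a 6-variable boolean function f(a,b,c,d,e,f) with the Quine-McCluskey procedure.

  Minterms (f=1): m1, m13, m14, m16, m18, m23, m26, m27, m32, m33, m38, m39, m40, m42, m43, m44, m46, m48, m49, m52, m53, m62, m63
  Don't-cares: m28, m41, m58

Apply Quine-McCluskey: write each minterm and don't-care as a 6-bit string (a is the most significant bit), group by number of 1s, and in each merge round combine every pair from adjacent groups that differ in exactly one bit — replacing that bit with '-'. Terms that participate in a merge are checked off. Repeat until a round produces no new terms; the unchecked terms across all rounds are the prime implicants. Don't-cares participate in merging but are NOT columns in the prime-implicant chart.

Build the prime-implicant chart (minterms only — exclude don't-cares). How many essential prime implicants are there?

10

Round 0: 000001✓ 001101 001110✓ 010000✓ 010010✓ 010111 011010✓ 011011✓ 011100 100000✓ 100001✓ 100110✓ 100111✓ 101000✓ 101001✓ 101010✓ 101011✓ 101100✓ 101110✓ 110000✓ 110001✓ 110100✓ 110101✓ 111010✓ 111110✓ 111111✓
Round 1: -00001 -01110 -10000 -11010 01-010 0100-0 01101- 1-0000✓ 1-0001✓ 1-1010✓ 1-1110✓ 10-000✓ 10-001✓ 10-110 10000-✓ 10011- 101-00✓ 101-10✓ 1010-0✓ 1010-1✓ 10100-✓ 10101-✓ 1011-0✓ 110-00✓ 110-01✓ 11000-✓ 11010-✓ 111-10✓ 11111-
Round 2: 1-000- 1-1-10 10-00- 101--0 1010-- 110-0-
PIs = {-00001, -01110, -10000, -11010, 001101, 01-010, 0100-0, 010111, 01101-, 011100, 1-000-, 1-1-10, 10-00-, 10-110, 10011-, 101--0, 1010--, 110-0-, 11111-}
Coverage chart:
  m1: -00001 ←essential
  m13: 001101 ←essential
  m14: -01110 ←essential
  m16: -10000,0100-0
  m18: 01-010,0100-0
  m23: 010111 ←essential
  m26: -11010,01-010,01101-
  m27: 01101- ←essential
  m32: 1-000-,10-00-
  m33: -00001,1-000-,10-00-
  m38: 10-110,10011-
  m39: 10011- ←essential
  m40: 10-00-,101--0,1010--
  m42: 1-1-10,101--0,1010--
  m43: 1010-- ←essential
  m44: 101--0 ←essential
  m46: -01110,1-1-10,10-110,101--0
  m48: -10000,1-000-,110-0-
  m49: 1-000-,110-0-
  m52: 110-0- ←essential
  m53: 110-0- ←essential
  m62: 1-1-10,11111-
  m63: 11111- ←essential
Essential: -00001, -01110, 001101, 010111, 01101-, 10011-, 101--0, 1010--, 110-0-, 11111-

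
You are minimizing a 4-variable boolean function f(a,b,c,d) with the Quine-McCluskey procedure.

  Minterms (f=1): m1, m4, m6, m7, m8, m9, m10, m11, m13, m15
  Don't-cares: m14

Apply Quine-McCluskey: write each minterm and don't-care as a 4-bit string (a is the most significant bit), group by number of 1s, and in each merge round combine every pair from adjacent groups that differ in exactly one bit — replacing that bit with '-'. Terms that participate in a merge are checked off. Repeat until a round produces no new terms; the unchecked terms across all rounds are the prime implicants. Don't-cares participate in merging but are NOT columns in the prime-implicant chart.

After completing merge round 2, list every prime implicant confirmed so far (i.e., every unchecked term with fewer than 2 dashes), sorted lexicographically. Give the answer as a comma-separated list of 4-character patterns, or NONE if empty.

-001, 01-0

Round 0: 0001✓ 0100✓ 0110✓ 0111✓ 1000✓ 1001✓ 1010✓ 1011✓ 1101✓ 1110✓ 1111✓
Round 1: -001 -110✓ -111✓ 01-0 011-✓ 1-01✓ 1-10✓ 1-11✓ 10-0✓ 10-1✓ 100-✓ 101-✓ 11-1✓ 111-✓
Round 2: -11- 1--1 1-1- 10--
PIs = {-001, -11-, 01-0, 1--1, 1-1-, 10--}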